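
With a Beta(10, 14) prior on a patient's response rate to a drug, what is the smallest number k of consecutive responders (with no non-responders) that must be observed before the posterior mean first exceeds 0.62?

After k responders and 0 non-responders the posterior is Beta(10+k, 14), with mean (10+k)/(10+14+k).
Set (10+k)/(24+k) > 0.62 and solve: k > (0.62·24 − 10)/(1 − 0.62) = 12.842.
The smallest integer exceeding 12.842 is 13.

k = 13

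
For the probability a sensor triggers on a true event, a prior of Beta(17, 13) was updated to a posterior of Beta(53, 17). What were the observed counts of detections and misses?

Under Beta–binomial conjugacy the posterior parameters are (a+s, b+f).
Match parameters: s=53−17=36, f=17−13=4.

36 detections and 4 misses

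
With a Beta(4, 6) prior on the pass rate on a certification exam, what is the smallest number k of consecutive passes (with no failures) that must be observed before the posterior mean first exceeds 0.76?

k = 16

After k passes and 0 failures the posterior is Beta(4+k, 6), with mean (4+k)/(4+6+k).
Set (4+k)/(10+k) > 0.76 and solve: k > (0.76·10 − 4)/(1 − 0.76) = 15.000.
The smallest integer exceeding 15.000 is 16, and checking k=16: (20)/(26) = 0.7692 > 0.76.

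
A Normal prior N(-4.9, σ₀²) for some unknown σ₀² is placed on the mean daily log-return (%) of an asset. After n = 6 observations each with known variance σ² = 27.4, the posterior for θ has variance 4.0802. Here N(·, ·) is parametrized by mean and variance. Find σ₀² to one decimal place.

Posterior precision equals prior precision plus data precision: 1/σ_n² = 1/σ₀² + n/σ².
So 1/σ₀² = 1/4.0802 − 6/27.4 = 0.245086 − 0.218978 = 0.026108.
Hence σ₀² = 1/0.026108 ≈ 38.3.

σ₀² = 38.3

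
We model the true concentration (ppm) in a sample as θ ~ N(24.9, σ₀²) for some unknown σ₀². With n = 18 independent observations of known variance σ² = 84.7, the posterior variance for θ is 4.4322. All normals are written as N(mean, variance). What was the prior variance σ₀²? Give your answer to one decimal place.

σ₀² = 76.3

For the Normal–Normal model with known σ², precisions add: τ_n = τ₀ + n/σ².
So 1/σ₀² = 1/4.4322 − 18/84.7 = 0.225622 − 0.212515 = 0.013107.
Hence σ₀² = 1/0.013107 ≈ 76.3.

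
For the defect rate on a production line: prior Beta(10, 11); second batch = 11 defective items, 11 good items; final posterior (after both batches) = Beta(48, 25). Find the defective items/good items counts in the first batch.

Because Beta–binomial updating is additive in the counts, the combined data contributed (α_post−α_prior, β_post−β_prior) successes and failures.
Total across both batches: 48−10=38 defective items, 25−11=14 good items.
Subtract the second batch: 38−11=27 defective items and 14−11=3 good items.

27 defective items and 3 good items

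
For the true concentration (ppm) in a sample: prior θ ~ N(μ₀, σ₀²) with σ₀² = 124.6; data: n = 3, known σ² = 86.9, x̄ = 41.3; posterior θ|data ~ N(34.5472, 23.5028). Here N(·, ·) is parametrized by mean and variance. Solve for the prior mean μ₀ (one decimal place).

μ₀ = 5.5

With known observation variance, the Normal–Normal posterior has precision τ_n = τ₀ + n/σ² and mean μ_n = (τ₀μ₀ + (n/σ²)x̄)/τ_n.
Here τ₀ = 1/124.6 = 0.008026 and τ_data = 3/86.9 = 0.034522, so τ_n = 0.042548.
Rearranging for μ₀: μ₀ = (μ_n·τ_n − τ_data·x̄)/τ₀ = (34.5472·0.042548 − 0.034522·41.3) / 0.008026 = 0.044156/0.008026 ≈ 5.5.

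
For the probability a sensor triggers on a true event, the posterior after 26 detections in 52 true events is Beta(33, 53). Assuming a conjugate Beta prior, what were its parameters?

Beta(7, 27)

A Beta(α, β) prior with s successes and f failures in binomial data gives a Beta(α+s, β+f) posterior.
So α = 33 − 26 = 7 and β = 53 − 26 = 27.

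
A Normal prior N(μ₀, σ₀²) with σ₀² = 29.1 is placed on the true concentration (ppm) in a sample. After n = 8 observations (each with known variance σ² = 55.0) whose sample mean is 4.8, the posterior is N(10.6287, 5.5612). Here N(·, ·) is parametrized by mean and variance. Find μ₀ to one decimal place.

μ₀ = 35.3

With known observation variance, the Normal–Normal posterior has precision τ_n = τ₀ + n/σ² and mean μ_n = (τ₀μ₀ + (n/σ²)x̄)/τ_n.
Here τ₀ = 1/29.1 = 0.034364 and τ_data = 8/55.0 = 0.145455, so τ_n = 0.179819.
Rearranging for μ₀: μ₀ = (μ_n·τ_n − τ_data·x̄)/τ₀ = (10.6287·0.179819 − 0.145455·4.8) / 0.034364 = 1.213058/0.034364 ≈ 35.3.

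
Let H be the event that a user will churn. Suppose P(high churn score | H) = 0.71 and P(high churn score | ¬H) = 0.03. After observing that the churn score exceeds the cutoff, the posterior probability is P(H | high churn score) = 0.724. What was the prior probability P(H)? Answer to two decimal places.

Bayes' rule in odds form gives O(H|E) = O(H)·[P(E|H)/P(E|¬H)], hence O(H) = O(H|E)/LR.
Posterior odds = 0.724/(1−0.724) = 2.6232. LR = 0.71/0.03 = 23.6667.
Prior odds = 2.6232/23.6667 = 0.1108, so P(H) = 0.1108/(1+0.1108) ≈ 0.10.

P(H) = 0.10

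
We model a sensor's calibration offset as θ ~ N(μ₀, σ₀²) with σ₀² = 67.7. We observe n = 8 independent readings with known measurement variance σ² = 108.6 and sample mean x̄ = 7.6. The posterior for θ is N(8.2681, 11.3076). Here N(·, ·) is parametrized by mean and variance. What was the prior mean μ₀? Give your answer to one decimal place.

With known observation variance, the Normal–Normal posterior has precision τ_n = τ₀ + n/σ² and mean μ_n = (τ₀μ₀ + (n/σ²)x̄)/τ_n.
Here τ₀ = 1/67.7 = 0.014771 and τ_data = 8/108.6 = 0.073665, so τ_n = 0.088436.
Rearranging for μ₀: μ₀ = (μ_n·τ_n − τ_data·x̄)/τ₀ = (8.2681·0.088436 − 0.073665·7.6) / 0.014771 = 0.171344/0.014771 ≈ 11.6.

μ₀ = 11.6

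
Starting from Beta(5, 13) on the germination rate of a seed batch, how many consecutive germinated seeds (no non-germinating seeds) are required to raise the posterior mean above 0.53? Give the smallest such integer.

After k germinated seeds and 0 non-germinating seeds the posterior is Beta(5+k, 13), with mean (5+k)/(5+13+k).
Set (5+k)/(18+k) > 0.53 and solve: k > (0.53·18 − 5)/(1 − 0.53) = 9.660.
The smallest integer exceeding 9.660 is 10, and checking k=10: (15)/(28) = 0.5357 > 0.53.

k = 10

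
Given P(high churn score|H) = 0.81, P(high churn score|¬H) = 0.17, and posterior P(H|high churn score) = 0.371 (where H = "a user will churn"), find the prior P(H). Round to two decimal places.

P(H) = 0.11

In odds form, posterior odds = prior odds × likelihood ratio, so prior odds = posterior odds ÷ LR.
Posterior odds = 0.371/(1−0.371) = 0.5898. LR = 0.81/0.17 = 4.7647.
Prior odds = 0.5898/4.7647 = 0.1238, so P(H) = 0.1238/(1+0.1238) ≈ 0.11.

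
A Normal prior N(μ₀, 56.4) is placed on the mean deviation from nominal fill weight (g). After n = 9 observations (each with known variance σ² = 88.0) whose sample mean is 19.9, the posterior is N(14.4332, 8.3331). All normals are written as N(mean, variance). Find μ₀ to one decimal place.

μ₀ = -17.1

With known observation variance, the Normal–Normal posterior has precision τ_n = τ₀ + n/σ² and mean μ_n = (τ₀μ₀ + (n/σ²)x̄)/τ_n.
Here τ₀ = 1/56.4 = 0.017730 and τ_data = 9/88.0 = 0.102273, so τ_n = 0.120003.
Rearranging for μ₀: μ₀ = (μ_n·τ_n − τ_data·x̄)/τ₀ = (14.4332·0.120003 − 0.102273·19.9) / 0.017730 = -0.303205/0.017730 ≈ -17.1.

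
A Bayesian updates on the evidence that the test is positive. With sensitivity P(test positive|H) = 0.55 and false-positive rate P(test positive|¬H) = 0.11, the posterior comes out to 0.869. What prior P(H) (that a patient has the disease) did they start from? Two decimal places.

P(H) = 0.57

Bayes' rule in odds form gives O(H|E) = O(H)·[P(E|H)/P(E|¬H)], hence O(H) = O(H|E)/LR.
Posterior odds = 0.869/(1−0.869) = 6.6336. LR = 0.55/0.11 = 5.0000.
Prior odds = 6.6336/5.0000 = 1.3267, so P(H) = 1.3267/(1+1.3267) ≈ 0.57.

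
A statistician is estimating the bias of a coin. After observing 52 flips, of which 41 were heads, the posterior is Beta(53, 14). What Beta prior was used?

Beta(12, 3)

Under Beta–binomial conjugacy the posterior parameters are (a+s, b+f).
So a = 53 − 41 = 12 and b = 14 − 11 = 3.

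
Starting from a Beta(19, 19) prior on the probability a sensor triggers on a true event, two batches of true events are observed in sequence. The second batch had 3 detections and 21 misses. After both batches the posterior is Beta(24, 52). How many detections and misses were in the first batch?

2 detections and 12 misses

Sequential conjugate updates are equivalent to a single update on the pooled data, so total successes = posterior α − prior α and total failures = posterior β − prior β.
Total across both batches: 24−19=5 detections, 52−19=33 misses.
Subtract the second batch: 5−3=2 detections and 33−21=12 misses.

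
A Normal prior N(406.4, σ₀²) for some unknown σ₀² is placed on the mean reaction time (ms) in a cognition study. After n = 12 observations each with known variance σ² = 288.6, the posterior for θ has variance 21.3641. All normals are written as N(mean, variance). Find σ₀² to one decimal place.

σ₀² = 191.3

For the Normal–Normal model with known σ², precisions add: τ_n = τ₀ + n/σ².
So 1/σ₀² = 1/21.3641 − 12/288.6 = 0.046807 − 0.041580 = 0.005227.
Hence σ₀² = 1/0.005227 ≈ 191.3.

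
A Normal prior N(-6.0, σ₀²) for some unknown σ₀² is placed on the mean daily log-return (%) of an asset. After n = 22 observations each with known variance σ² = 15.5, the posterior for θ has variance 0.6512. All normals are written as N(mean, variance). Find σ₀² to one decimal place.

Posterior precision equals prior precision plus data precision: 1/σ_n² = 1/σ₀² + n/σ².
So 1/σ₀² = 1/0.6512 − 22/15.5 = 1.535627 − 1.419355 = 0.116272.
Hence σ₀² = 1/0.116272 ≈ 8.6.

σ₀² = 8.6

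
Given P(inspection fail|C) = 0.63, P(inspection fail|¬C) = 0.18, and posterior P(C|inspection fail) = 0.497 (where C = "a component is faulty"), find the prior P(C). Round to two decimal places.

P(C) = 0.22

Bayes' rule in odds form gives O(C|E) = O(C)·[P(E|C)/P(E|¬C)], hence O(C) = O(C|E)/LR.
Posterior odds = 0.497/(1−0.497) = 0.9881. LR = 0.63/0.18 = 3.5000.
Prior odds = 0.9881/3.5000 = 0.2823, so P(C) = 0.2823/(1+0.2823) ≈ 0.22.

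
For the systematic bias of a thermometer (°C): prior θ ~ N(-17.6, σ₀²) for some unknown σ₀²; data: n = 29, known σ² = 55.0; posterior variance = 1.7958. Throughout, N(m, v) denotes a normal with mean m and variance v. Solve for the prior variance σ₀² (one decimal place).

Posterior precision equals prior precision plus data precision: 1/σ_n² = 1/σ₀² + n/σ².
So 1/σ₀² = 1/1.7958 − 29/55.0 = 0.556855 − 0.527273 = 0.029582.
Hence σ₀² = 1/0.029582 ≈ 33.8.

σ₀² = 33.8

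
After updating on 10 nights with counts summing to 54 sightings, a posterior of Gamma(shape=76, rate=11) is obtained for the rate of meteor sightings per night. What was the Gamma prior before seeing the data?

Gamma(shape=22, rate=1)

A Gamma(α, β) prior (rate parametrization) on a Poisson rate with n observations summing to S gives posterior Gamma(α+S, β+n).
So α = 76 − 54 = 22 and β = 11 − 10 = 1.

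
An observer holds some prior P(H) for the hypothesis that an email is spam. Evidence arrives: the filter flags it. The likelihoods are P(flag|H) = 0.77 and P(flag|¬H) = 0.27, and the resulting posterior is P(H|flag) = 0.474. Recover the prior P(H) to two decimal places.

P(H) = 0.24

Bayes' rule in odds form gives O(H|E) = O(H)·[P(E|H)/P(E|¬H)], hence O(H) = O(H|E)/LR.
Posterior odds = 0.474/(1−0.474) = 0.9011. LR = 0.77/0.27 = 2.8519.
Prior odds = 0.9011/2.8519 = 0.3160, so P(H) = 0.3160/(1+0.3160) ≈ 0.24.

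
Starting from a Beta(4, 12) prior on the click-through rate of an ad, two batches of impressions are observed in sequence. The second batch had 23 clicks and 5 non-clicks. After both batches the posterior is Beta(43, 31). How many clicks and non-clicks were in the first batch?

16 clicks and 14 non-clicks

Sequential conjugate updates are equivalent to a single update on the pooled data, so total successes = posterior α − prior α and total failures = posterior β − prior β.
Total across both batches: 43−4=39 clicks, 31−12=19 non-clicks.
Subtract the second batch: 39−23=16 clicks and 19−5=14 non-clicks.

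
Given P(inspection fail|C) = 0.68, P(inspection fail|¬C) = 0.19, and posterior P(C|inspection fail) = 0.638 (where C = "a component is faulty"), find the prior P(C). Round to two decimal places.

In odds form, posterior odds = prior odds × likelihood ratio, so prior odds = posterior odds ÷ LR.
Posterior odds = 0.638/(1−0.638) = 1.7624. LR = 0.68/0.19 = 3.5789.
Prior odds = 1.7624/3.5789 = 0.4924, so P(C) = 0.4924/(1+0.4924) ≈ 0.33.

P(C) = 0.33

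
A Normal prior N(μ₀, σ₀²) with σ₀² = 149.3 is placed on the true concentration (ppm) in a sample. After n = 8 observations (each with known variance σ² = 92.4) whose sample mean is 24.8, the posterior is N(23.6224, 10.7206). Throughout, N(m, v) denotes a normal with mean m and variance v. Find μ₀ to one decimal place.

μ₀ = 8.4

The posterior mean is a precision-weighted average: μ_n = (τ₀μ₀ + τ_data·x̄)/(τ₀+τ_data), with τ₀=1/σ₀² and τ_data=n/σ².
Here τ₀ = 1/149.3 = 0.006698 and τ_data = 8/92.4 = 0.086580, so τ_n = 0.093278.
Rearranging for μ₀: μ₀ = (μ_n·τ_n − τ_data·x̄)/τ₀ = (23.6224·0.093278 − 0.086580·24.8) / 0.006698 = 0.056266/0.006698 ≈ 8.4.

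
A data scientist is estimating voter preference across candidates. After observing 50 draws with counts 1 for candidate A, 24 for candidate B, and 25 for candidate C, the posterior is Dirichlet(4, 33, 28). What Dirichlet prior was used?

Dirichlet(3, 9, 3)

For a Dirichlet(α) prior with multinomial counts c, the posterior is Dirichlet(α + c) componentwise.
Subtract each count from the matching posterior parameter: 4−1=3, 33−24=9, 28−25=3.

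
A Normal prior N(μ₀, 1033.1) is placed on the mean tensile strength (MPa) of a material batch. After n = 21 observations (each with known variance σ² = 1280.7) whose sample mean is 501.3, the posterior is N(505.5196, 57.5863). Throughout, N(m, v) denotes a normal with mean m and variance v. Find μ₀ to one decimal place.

μ₀ = 577.0

The posterior mean is a precision-weighted average: μ_n = (τ₀μ₀ + τ_data·x̄)/(τ₀+τ_data), with τ₀=1/σ₀² and τ_data=n/σ².
Here τ₀ = 1/1033.1 = 0.000968 and τ_data = 21/1280.7 = 0.016397, so τ_n = 0.017365.
Rearranging for μ₀: μ₀ = (μ_n·τ_n − τ_data·x̄)/τ₀ = (505.5196·0.017365 − 0.016397·501.3) / 0.000968 = 0.558532/0.000968 ≈ 577.0.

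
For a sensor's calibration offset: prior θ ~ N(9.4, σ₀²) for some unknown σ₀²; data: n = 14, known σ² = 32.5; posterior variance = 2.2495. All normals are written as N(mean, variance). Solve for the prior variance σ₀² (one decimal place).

σ₀² = 72.6

For the Normal–Normal model with known σ², precisions add: τ_n = τ₀ + n/σ².
So 1/σ₀² = 1/2.2495 − 14/32.5 = 0.444543 − 0.430769 = 0.013774.
Hence σ₀² = 1/0.013774 ≈ 72.6.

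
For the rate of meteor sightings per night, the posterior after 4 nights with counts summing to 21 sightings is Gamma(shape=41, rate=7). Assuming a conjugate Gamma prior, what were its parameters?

Gamma(shape=20, rate=3)

A Gamma(α, β) prior (rate parametrization) on a Poisson rate with n observations summing to S gives posterior Gamma(α+S, β+n).
So α = 41 − 21 = 20 and β = 7 − 4 = 3.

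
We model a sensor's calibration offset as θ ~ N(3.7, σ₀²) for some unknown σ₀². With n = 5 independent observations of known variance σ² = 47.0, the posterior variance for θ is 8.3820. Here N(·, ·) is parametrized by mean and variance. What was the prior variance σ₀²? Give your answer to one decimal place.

For the Normal–Normal model with known σ², precisions add: τ_n = τ₀ + n/σ².
So 1/σ₀² = 1/8.3820 − 5/47.0 = 0.119303 − 0.106383 = 0.012920.
Hence σ₀² = 1/0.012920 ≈ 77.4.

σ₀² = 77.4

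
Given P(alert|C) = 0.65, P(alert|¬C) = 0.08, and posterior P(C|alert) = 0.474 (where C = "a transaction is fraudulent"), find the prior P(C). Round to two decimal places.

Bayes' rule in odds form gives O(C|E) = O(C)·[P(E|C)/P(E|¬C)], hence O(C) = O(C|E)/LR.
Posterior odds = 0.474/(1−0.474) = 0.9011. LR = 0.65/0.08 = 8.1250.
Prior odds = 0.9011/8.1250 = 0.1109, so P(C) = 0.1109/(1+0.1109) ≈ 0.10.

P(C) = 0.10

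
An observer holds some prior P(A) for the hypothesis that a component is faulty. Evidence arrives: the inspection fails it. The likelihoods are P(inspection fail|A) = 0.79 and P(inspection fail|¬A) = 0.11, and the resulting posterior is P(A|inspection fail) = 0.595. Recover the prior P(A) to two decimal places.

P(A) = 0.17

In odds form, posterior odds = prior odds × likelihood ratio, so prior odds = posterior odds ÷ LR.
Posterior odds = 0.595/(1−0.595) = 1.4691. LR = 0.79/0.11 = 7.1818.
Prior odds = 1.4691/7.1818 = 0.2046, so P(A) = 0.2046/(1+0.2046) ≈ 0.17.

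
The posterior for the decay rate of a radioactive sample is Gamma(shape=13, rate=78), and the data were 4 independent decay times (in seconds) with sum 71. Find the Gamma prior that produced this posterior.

Gamma–exponential conjugacy: posterior shape = α + n, posterior rate = β + Σtᵢ.
So α = 13 − 4 = 9 and β = 78 − 71 = 7.

Gamma(shape=9, rate=7)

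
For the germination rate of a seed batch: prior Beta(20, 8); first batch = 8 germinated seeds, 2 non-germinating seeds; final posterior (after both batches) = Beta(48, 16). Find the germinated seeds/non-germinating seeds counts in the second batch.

Because Beta–binomial updating is additive in the counts, the combined data contributed (α_post−α_prior, β_post−β_prior) successes and failures.
Total across both batches: 48−20=28 germinated seeds, 16−8=8 non-germinating seeds.
Subtract the first batch: 28−8=20 germinated seeds and 8−2=6 non-germinating seeds.

20 germinated seeds and 6 non-germinating seeds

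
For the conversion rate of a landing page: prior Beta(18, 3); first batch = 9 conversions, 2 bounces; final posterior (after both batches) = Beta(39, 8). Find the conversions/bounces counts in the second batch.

Because Beta–binomial updating is additive in the counts, the combined data contributed (α_post−α_prior, β_post−β_prior) successes and failures.
Total across both batches: 39−18=21 conversions, 8−3=5 bounces.
Subtract the first batch: 21−9=12 conversions and 5−2=3 bounces.

12 conversions and 3 bounces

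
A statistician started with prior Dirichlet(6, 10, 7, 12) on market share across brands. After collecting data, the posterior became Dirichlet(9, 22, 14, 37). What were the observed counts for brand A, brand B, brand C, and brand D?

counts (3, 12, 7, 25)

For a Dirichlet(α) prior with multinomial counts c, the posterior is Dirichlet(α + c) componentwise.
Counts are posterior − prior componentwise: 9−6=3, 22−10=12, 14−7=7, 37−12=25.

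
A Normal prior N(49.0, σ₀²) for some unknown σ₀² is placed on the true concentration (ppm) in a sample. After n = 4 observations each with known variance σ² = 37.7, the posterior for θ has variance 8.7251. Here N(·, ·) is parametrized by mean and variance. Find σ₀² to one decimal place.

Posterior precision equals prior precision plus data precision: 1/σ_n² = 1/σ₀² + n/σ².
So 1/σ₀² = 1/8.7251 − 4/37.7 = 0.114612 − 0.106101 = 0.008511.
Hence σ₀² = 1/0.008511 ≈ 117.5.

σ₀² = 117.5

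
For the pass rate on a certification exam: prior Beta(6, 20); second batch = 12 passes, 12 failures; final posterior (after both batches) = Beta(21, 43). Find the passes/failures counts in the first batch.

3 passes and 11 failures

Because Beta–binomial updating is additive in the counts, the combined data contributed (α_post−α_prior, β_post−β_prior) successes and failures.
Total across both batches: 21−6=15 passes, 43−20=23 failures.
Subtract the second batch: 15−12=3 passes and 23−12=11 failures.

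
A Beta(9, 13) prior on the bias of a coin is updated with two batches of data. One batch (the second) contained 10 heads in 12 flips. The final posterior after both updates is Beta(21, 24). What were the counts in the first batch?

Sequential conjugate updates are equivalent to a single update on the pooled data, so total successes = posterior α − prior α and total failures = posterior β − prior β.
Total across both batches: 21−9=12 heads, 24−13=11 tails.
Subtract the second batch: 12−10=2 heads and 11−2=9 tails.

2 heads and 9 tails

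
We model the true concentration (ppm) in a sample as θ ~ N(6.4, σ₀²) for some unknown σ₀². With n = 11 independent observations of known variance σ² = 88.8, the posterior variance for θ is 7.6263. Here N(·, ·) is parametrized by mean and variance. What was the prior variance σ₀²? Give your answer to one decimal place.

σ₀² = 137.9

For the Normal–Normal model with known σ², precisions add: τ_n = τ₀ + n/σ².
So 1/σ₀² = 1/7.6263 − 11/88.8 = 0.131125 − 0.123874 = 0.007251.
Hence σ₀² = 1/0.007251 ≈ 137.9.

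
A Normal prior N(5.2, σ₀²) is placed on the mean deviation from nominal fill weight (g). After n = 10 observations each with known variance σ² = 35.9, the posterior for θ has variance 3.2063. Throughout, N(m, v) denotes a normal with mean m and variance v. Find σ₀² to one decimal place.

σ₀² = 30.0

Posterior precision equals prior precision plus data precision: 1/σ_n² = 1/σ₀² + n/σ².
So 1/σ₀² = 1/3.2063 − 10/35.9 = 0.311886 − 0.278552 = 0.033334.
Hence σ₀² = 1/0.033334 ≈ 30.0.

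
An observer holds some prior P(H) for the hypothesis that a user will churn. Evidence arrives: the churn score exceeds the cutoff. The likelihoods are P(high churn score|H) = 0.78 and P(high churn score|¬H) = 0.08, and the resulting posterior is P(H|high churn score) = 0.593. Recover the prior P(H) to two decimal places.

Bayes' rule in odds form gives O(H|E) = O(H)·[P(E|H)/P(E|¬H)], hence O(H) = O(H|E)/LR.
Posterior odds = 0.593/(1−0.593) = 1.4570. LR = 0.78/0.08 = 9.7500.
Prior odds = 1.4570/9.7500 = 0.1494, so P(H) = 0.1494/(1+0.1494) ≈ 0.13.

P(H) = 0.13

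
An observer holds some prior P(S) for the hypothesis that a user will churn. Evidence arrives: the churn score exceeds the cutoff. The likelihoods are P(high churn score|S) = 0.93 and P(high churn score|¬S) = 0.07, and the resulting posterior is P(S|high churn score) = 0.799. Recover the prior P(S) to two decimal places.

Bayes' rule in odds form gives O(S|E) = O(S)·[P(E|S)/P(E|¬S)], hence O(S) = O(S|E)/LR.
Posterior odds = 0.799/(1−0.799) = 3.9751. LR = 0.93/0.07 = 13.2857.
Prior odds = 3.9751/13.2857 = 0.2992, so P(S) = 0.2992/(1+0.2992) ≈ 0.23.

P(S) = 0.23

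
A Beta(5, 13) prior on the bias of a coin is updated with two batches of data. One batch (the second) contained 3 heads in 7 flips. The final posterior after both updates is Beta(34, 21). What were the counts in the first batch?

26 heads and 4 tails

Because Beta–binomial updating is additive in the counts, the combined data contributed (α_post−α_prior, β_post−β_prior) successes and failures.
Total across both batches: 34−5=29 heads, 21−13=8 tails.
Subtract the second batch: 29−3=26 heads and 8−4=4 tails.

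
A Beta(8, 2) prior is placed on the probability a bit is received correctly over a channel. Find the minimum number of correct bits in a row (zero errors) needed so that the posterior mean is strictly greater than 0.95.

After k correct bits and 0 errors the posterior is Beta(8+k, 2), with mean (8+k)/(8+2+k).
Set (8+k)/(10+k) > 0.95 and solve: k > (0.95·10 − 8)/(1 − 0.95) = 30.000.
The smallest integer exceeding 30.000 is 31, and checking k=31: (39)/(41) = 0.9512 > 0.95.

k = 31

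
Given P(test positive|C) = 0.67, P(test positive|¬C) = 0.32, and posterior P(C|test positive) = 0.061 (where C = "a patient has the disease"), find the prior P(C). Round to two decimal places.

In odds form, posterior odds = prior odds × likelihood ratio, so prior odds = posterior odds ÷ LR.
Posterior odds = 0.061/(1−0.061) = 0.0650. LR = 0.67/0.32 = 2.0938.
Prior odds = 0.0650/2.0938 = 0.0310, so P(C) = 0.0310/(1+0.0310) ≈ 0.03.

P(C) = 0.03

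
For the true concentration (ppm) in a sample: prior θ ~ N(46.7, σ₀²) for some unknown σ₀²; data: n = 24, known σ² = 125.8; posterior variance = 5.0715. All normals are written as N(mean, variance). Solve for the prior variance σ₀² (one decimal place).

Posterior precision equals prior precision plus data precision: 1/σ_n² = 1/σ₀² + n/σ².
So 1/σ₀² = 1/5.0715 − 24/125.8 = 0.197180 − 0.190779 = 0.006401.
Hence σ₀² = 1/0.006401 ≈ 156.2.

σ₀² = 156.2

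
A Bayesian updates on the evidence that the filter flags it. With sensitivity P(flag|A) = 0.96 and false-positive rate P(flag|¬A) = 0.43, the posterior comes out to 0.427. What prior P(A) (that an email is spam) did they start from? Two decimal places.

In odds form, posterior odds = prior odds × likelihood ratio, so prior odds = posterior odds ÷ LR.
Posterior odds = 0.427/(1−0.427) = 0.7452. LR = 0.96/0.43 = 2.2326.
Prior odds = 0.7452/2.2326 = 0.3338, so P(A) = 0.3338/(1+0.3338) ≈ 0.25.

P(A) = 0.25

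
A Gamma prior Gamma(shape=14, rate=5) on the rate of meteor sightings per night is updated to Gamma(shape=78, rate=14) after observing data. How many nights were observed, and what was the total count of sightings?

n = 9 nights with total 64 sightings

A Gamma(α, β) prior (rate parametrization) on a Poisson rate with n observations summing to S gives posterior Gamma(α+S, β+n).
Matching: Σxᵢ = 78 − 14 = 64 and n = 14 − 5 = 9.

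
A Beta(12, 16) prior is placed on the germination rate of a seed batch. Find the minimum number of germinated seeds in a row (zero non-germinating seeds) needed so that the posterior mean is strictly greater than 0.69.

After k germinated seeds and 0 non-germinating seeds the posterior is Beta(12+k, 16), with mean (12+k)/(12+16+k).
Set (12+k)/(28+k) > 0.69 and solve: k > (0.69·28 − 12)/(1 − 0.69) = 23.613.
The smallest integer exceeding 23.613 is 24, and checking k=24: (36)/(52) = 0.6923 > 0.69.

k = 24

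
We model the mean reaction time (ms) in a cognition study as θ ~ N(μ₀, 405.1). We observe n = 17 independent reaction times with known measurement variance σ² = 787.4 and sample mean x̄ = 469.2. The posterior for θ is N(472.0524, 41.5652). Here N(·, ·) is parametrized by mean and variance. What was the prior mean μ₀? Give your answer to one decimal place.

With known observation variance, the Normal–Normal posterior has precision τ_n = τ₀ + n/σ² and mean μ_n = (τ₀μ₀ + (n/σ²)x̄)/τ_n.
Here τ₀ = 1/405.1 = 0.002469 and τ_data = 17/787.4 = 0.021590, so τ_n = 0.024059.
Rearranging for μ₀: μ₀ = (μ_n·τ_n − τ_data·x̄)/τ₀ = (472.0524·0.024059 − 0.021590·469.2) / 0.002469 = 1.227081/0.002469 ≈ 497.0.

μ₀ = 497.0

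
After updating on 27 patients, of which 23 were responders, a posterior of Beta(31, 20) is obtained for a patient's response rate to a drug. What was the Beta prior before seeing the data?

Beta(8, 16)

Beta is conjugate to the binomial likelihood: posterior = Beta(a+s, b+f).
So a = 31 − 23 = 8 and b = 20 − 4 = 16.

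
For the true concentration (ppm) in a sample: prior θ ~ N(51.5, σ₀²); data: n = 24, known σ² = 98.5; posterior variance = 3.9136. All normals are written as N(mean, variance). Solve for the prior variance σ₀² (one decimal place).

For the Normal–Normal model with known σ², precisions add: τ_n = τ₀ + n/σ².
So 1/σ₀² = 1/3.9136 − 24/98.5 = 0.255519 − 0.243655 = 0.011864.
Hence σ₀² = 1/0.011864 ≈ 84.3.

σ₀² = 84.3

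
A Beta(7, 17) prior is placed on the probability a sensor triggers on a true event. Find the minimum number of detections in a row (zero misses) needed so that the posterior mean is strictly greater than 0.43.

k = 6

After k detections and 0 misses the posterior is Beta(7+k, 17), with mean (7+k)/(7+17+k).
Set (7+k)/(24+k) > 0.43 and solve: k > (0.43·24 − 7)/(1 − 0.43) = 5.825.
The smallest integer exceeding 5.825 is 6, and checking k=6: (13)/(30) = 0.4333 > 0.43.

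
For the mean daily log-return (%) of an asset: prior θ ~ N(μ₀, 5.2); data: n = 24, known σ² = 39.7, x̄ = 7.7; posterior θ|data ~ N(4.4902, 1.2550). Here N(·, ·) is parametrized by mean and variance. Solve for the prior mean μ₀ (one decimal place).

μ₀ = -5.6

The posterior mean is a precision-weighted average: μ_n = (τ₀μ₀ + τ_data·x̄)/(τ₀+τ_data), with τ₀=1/σ₀² and τ_data=n/σ².
Here τ₀ = 1/5.2 = 0.192308 and τ_data = 24/39.7 = 0.604534, so τ_n = 0.796842.
Rearranging for μ₀: μ₀ = (μ_n·τ_n − τ_data·x̄)/τ₀ = (4.4902·0.796842 − 0.604534·7.7) / 0.192308 = -1.076932/0.192308 ≈ -5.6.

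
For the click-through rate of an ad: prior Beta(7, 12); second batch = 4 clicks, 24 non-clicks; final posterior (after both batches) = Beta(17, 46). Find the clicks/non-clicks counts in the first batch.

6 clicks and 10 non-clicks

Because Beta–binomial updating is additive in the counts, the combined data contributed (α_post−α_prior, β_post−β_prior) successes and failures.
Total across both batches: 17−7=10 clicks, 46−12=34 non-clicks.
Subtract the second batch: 10−4=6 clicks and 34−24=10 non-clicks.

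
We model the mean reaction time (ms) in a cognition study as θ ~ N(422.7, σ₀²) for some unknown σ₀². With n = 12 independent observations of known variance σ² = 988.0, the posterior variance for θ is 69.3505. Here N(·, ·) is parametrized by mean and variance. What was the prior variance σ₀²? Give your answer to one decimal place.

σ₀² = 439.8

For the Normal–Normal model with known σ², precisions add: τ_n = τ₀ + n/σ².
So 1/σ₀² = 1/69.3505 − 12/988.0 = 0.014420 − 0.012146 = 0.002274.
Hence σ₀² = 1/0.002274 ≈ 439.8.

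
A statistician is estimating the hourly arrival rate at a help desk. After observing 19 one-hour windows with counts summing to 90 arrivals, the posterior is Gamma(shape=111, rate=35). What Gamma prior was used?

Gamma(shape=21, rate=16)

Gamma–Poisson conjugacy: posterior shape = α + Σxᵢ, posterior rate = β + n.
So α = 111 − 90 = 21 and β = 35 − 19 = 16.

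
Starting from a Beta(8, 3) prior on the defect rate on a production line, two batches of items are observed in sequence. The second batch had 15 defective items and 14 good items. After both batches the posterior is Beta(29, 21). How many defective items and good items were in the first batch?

Because Beta–binomial updating is additive in the counts, the combined data contributed (α_post−α_prior, β_post−β_prior) successes and failures.
Total across both batches: 29−8=21 defective items, 21−3=18 good items.
Subtract the second batch: 21−15=6 defective items and 18−14=4 good items.

6 defective items and 4 good items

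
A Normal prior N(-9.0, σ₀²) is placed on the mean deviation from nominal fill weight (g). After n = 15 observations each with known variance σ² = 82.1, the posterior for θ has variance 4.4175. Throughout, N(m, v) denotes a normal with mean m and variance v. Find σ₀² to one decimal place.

σ₀² = 22.9

For the Normal–Normal model with known σ², precisions add: τ_n = τ₀ + n/σ².
So 1/σ₀² = 1/4.4175 − 15/82.1 = 0.226372 − 0.182704 = 0.043668.
Hence σ₀² = 1/0.043668 ≈ 22.9.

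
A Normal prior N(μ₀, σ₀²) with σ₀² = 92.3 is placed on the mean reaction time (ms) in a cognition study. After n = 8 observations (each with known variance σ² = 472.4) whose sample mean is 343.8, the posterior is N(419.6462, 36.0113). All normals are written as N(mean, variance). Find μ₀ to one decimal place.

The posterior mean is a precision-weighted average: μ_n = (τ₀μ₀ + τ_data·x̄)/(τ₀+τ_data), with τ₀=1/σ₀² and τ_data=n/σ².
Here τ₀ = 1/92.3 = 0.010834 and τ_data = 8/472.4 = 0.016935, so τ_n = 0.027769.
Rearranging for μ₀: μ₀ = (μ_n·τ_n − τ_data·x̄)/τ₀ = (419.6462·0.027769 − 0.016935·343.8) / 0.010834 = 5.830902/0.010834 ≈ 538.2.

μ₀ = 538.2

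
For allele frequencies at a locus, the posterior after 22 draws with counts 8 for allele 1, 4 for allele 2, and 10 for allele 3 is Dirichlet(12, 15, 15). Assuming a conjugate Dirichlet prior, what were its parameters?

For a Dirichlet(α) prior with multinomial counts c, the posterior is Dirichlet(α + c) componentwise.
Subtract each count from the matching posterior parameter: 12−8=4, 15−4=11, 15−10=5.

Dirichlet(4, 11, 5)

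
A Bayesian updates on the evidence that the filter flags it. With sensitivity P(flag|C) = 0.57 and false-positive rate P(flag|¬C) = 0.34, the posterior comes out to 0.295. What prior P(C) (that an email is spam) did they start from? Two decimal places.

P(C) = 0.20

In odds form, posterior odds = prior odds × likelihood ratio, so prior odds = posterior odds ÷ LR.
Posterior odds = 0.295/(1−0.295) = 0.4184. LR = 0.57/0.34 = 1.6765.
Prior odds = 0.4184/1.6765 = 0.2496, so P(C) = 0.2496/(1+0.2496) ≈ 0.20.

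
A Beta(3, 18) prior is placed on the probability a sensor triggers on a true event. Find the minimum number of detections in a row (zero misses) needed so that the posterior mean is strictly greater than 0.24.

After k detections and 0 misses the posterior is Beta(3+k, 18), with mean (3+k)/(3+18+k).
Set (3+k)/(21+k) > 0.24 and solve: k > (0.24·21 − 3)/(1 − 0.24) = 2.684.
The smallest integer exceeding 2.684 is 3.

k = 3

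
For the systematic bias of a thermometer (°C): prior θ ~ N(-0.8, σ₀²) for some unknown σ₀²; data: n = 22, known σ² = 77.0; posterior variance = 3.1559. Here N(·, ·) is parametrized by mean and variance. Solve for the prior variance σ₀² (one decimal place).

σ₀² = 32.1

Posterior precision equals prior precision plus data precision: 1/σ_n² = 1/σ₀² + n/σ².
So 1/σ₀² = 1/3.1559 − 22/77.0 = 0.316867 − 0.285714 = 0.031153.
Hence σ₀² = 1/0.031153 ≈ 32.1.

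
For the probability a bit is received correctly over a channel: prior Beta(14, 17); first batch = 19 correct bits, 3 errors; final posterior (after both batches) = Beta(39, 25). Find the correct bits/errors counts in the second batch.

Because Beta–binomial updating is additive in the counts, the combined data contributed (α_post−α_prior, β_post−β_prior) successes and failures.
Total across both batches: 39−14=25 correct bits, 25−17=8 errors.
Subtract the first batch: 25−19=6 correct bits and 8−3=5 errors.

6 correct bits and 5 errors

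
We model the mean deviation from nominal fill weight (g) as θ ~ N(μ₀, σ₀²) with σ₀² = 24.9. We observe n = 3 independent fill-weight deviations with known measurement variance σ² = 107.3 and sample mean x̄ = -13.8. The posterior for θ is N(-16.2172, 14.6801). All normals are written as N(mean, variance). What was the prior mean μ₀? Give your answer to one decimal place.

The posterior mean is a precision-weighted average: μ_n = (τ₀μ₀ + τ_data·x̄)/(τ₀+τ_data), with τ₀=1/σ₀² and τ_data=n/σ².
Here τ₀ = 1/24.9 = 0.040161 and τ_data = 3/107.3 = 0.027959, so τ_n = 0.068120.
Rearranging for μ₀: μ₀ = (μ_n·τ_n − τ_data·x̄)/τ₀ = (-16.2172·0.068120 − 0.027959·-13.8) / 0.040161 = -0.718881/0.040161 ≈ -17.9.

μ₀ = -17.9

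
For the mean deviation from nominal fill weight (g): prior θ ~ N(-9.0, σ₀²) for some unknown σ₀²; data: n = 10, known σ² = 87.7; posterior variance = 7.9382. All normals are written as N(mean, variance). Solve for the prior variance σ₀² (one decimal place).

For the Normal–Normal model with known σ², precisions add: τ_n = τ₀ + n/σ².
So 1/σ₀² = 1/7.9382 − 10/87.7 = 0.125973 − 0.114025 = 0.011948.
Hence σ₀² = 1/0.011948 ≈ 83.7.

σ₀² = 83.7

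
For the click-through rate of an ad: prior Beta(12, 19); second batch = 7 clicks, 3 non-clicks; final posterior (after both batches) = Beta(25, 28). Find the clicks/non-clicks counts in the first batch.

6 clicks and 6 non-clicks

Because Beta–binomial updating is additive in the counts, the combined data contributed (α_post−α_prior, β_post−β_prior) successes and failures.
Total across both batches: 25−12=13 clicks, 28−19=9 non-clicks.
Subtract the second batch: 13−7=6 clicks and 9−3=6 non-clicks.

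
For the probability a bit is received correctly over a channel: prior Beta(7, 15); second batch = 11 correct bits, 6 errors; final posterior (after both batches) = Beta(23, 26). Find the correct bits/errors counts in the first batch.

5 correct bits and 5 errors

Sequential conjugate updates are equivalent to a single update on the pooled data, so total successes = posterior α − prior α and total failures = posterior β − prior β.
Total across both batches: 23−7=16 correct bits, 26−15=11 errors.
Subtract the second batch: 16−11=5 correct bits and 11−6=5 errors.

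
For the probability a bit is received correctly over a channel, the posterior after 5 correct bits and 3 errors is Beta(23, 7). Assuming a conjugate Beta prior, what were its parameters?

Beta is conjugate to the binomial likelihood: posterior = Beta(a+s, b+f).
So a = 23 − 5 = 18 and b = 7 − 3 = 4.

Beta(18, 4)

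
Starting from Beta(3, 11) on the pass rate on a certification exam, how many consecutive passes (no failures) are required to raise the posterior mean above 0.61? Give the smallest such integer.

k = 15

After k passes and 0 failures the posterior is Beta(3+k, 11), with mean (3+k)/(3+11+k).
Set (3+k)/(14+k) > 0.61 and solve: k > (0.61·14 − 3)/(1 − 0.61) = 14.205.
The smallest integer exceeding 14.205 is 15.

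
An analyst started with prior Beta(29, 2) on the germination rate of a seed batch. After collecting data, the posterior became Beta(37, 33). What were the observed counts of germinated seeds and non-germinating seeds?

8 germinated seeds and 31 non-germinating seeds

A Beta(a, b) prior with s successes and f failures in binomial data gives a Beta(a+s, b+f) posterior.
Match parameters: s=37−29=8, f=33−2=31.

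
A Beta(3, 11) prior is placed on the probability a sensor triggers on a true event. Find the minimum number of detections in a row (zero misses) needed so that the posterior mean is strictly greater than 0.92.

After k detections and 0 misses the posterior is Beta(3+k, 11), with mean (3+k)/(3+11+k).
Set (3+k)/(14+k) > 0.92 and solve: k > (0.92·14 − 3)/(1 − 0.92) = 123.500.
The smallest integer exceeding 123.500 is 124, and checking k=124: (127)/(138) = 0.9203 > 0.92.

k = 124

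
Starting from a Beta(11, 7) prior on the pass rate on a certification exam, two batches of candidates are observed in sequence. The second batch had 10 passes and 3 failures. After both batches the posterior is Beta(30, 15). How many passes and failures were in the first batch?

9 passes and 5 failures

Sequential conjugate updates are equivalent to a single update on the pooled data, so total successes = posterior α − prior α and total failures = posterior β − prior β.
Total across both batches: 30−11=19 passes, 15−7=8 failures.
Subtract the second batch: 19−10=9 passes and 8−3=5 failures.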